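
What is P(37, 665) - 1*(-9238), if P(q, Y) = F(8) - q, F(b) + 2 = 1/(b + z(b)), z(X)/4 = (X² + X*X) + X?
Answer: 5077849/552 ≈ 9199.0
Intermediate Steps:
z(X) = 4*X + 8*X² (z(X) = 4*((X² + X*X) + X) = 4*((X² + X²) + X) = 4*(2*X² + X) = 4*(X + 2*X²) = 4*X + 8*X²)
F(b) = -2 + 1/(b + 4*b*(1 + 2*b))
P(q, Y) = -1103/552 - q (P(q, Y) = (1 - 16*8² - 10*8)/(8*(5 + 8*8)) - q = (1 - 16*64 - 80)/(8*(5 + 64)) - q = (⅛)*(1 - 1024 - 80)/69 - q = (⅛)*(1/69)*(-1103) - q = -1103/552 - q)
P(37, 665) - 1*(-9238) = (-1103/552 - 1*37) - 1*(-9238) = (-1103/552 - 37) + 9238 = -21527/552 + 9238 = 5077849/552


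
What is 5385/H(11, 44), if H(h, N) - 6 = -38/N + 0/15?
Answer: 118470/113 ≈ 1048.4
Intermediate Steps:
H(h, N) = 6 - 38/N (H(h, N) = 6 + (-38/N + 0/15) = 6 + (-38/N + 0*(1/15)) = 6 + (-38/N + 0) = 6 - 38/N)
5385/H(11, 44) = 5385/(6 - 38/44) = 5385/(6 - 38*1/44) = 5385/(6 - 19/22) = 5385/(113/22) = 5385*(22/113) = 118470/113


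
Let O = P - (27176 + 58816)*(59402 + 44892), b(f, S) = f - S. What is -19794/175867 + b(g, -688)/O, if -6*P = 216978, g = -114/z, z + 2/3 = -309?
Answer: -164918243830676984/1465275184840394273 ≈ -0.11255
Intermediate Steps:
z = -929/3 (z = -⅔ - 309 = -929/3 ≈ -309.67)
g = 342/929 (g = -114/(-929/3) = -114*(-3/929) = 342/929 ≈ 0.36814)
P = -36163 (P = -⅙*216978 = -36163)
O = -8968485811 (O = -36163 - (27176 + 58816)*(59402 + 44892) = -36163 - 85992*104294 = -36163 - 1*8968449648 = -36163 - 8968449648 = -8968485811)
-19794/175867 + b(g, -688)/O = -19794/175867 + (342/929 - 1*(-688))/(-8968485811) = -19794*1/175867 + (342/929 + 688)*(-1/8968485811) = -19794/175867 + (639494/929)*(-1/8968485811) = -19794/175867 - 639494/8331723318419 = -164918243830676984/1465275184840394273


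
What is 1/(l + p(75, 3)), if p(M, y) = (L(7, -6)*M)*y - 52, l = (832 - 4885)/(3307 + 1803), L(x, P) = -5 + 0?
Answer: -730/859789 ≈ -0.00084905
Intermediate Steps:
L(x, P) = -5
l = -579/730 (l = -4053/5110 = -4053*1/5110 = -579/730 ≈ -0.79315)
p(M, y) = -52 - 5*M*y (p(M, y) = (-5*M)*y - 52 = -5*M*y - 52 = -52 - 5*M*y)
1/(l + p(75, 3)) = 1/(-579/730 + (-52 - 5*75*3)) = 1/(-579/730 + (-52 - 1125)) = 1/(-579/730 - 1177) = 1/(-859789/730) = -730/859789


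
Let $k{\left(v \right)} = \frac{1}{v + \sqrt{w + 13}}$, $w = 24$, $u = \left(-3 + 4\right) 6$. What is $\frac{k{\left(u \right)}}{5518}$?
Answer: $- \frac{3}{2759} + \frac{\sqrt{37}}{5518} \approx 1.4999 \cdot 10^{-5}$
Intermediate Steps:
$u = 6$ ($u = 1 \cdot 6 = 6$)
$k{\left(v \right)} = \frac{1}{v + \sqrt{37}}$ ($k{\left(v \right)} = \frac{1}{v + \sqrt{24 + 13}} = \frac{1}{v + \sqrt{37}}$)
$\frac{k{\left(u \right)}}{5518} = \frac{1}{\left(6 + \sqrt{37}\right) 5518} = \frac{1}{6 + \sqrt{37}} \cdot \frac{1}{5518} = \frac{1}{5518 \left(6 + \sqrt{37}\right)}$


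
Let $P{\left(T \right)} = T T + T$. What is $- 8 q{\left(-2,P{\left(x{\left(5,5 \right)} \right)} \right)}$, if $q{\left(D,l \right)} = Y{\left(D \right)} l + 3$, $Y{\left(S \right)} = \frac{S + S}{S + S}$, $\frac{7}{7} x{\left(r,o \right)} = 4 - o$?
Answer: $-24$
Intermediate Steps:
$x{\left(r,o \right)} = 4 - o$
$P{\left(T \right)} = T + T^{2}$ ($P{\left(T \right)} = T^{2} + T = T + T^{2}$)
$Y{\left(S \right)} = 1$ ($Y{\left(S \right)} = \frac{2 S}{2 S} = 2 S \frac{1}{2 S} = 1$)
$q{\left(D,l \right)} = 3 + l$ ($q{\left(D,l \right)} = 1 l + 3 = l + 3 = 3 + l$)
$- 8 q{\left(-2,P{\left(x{\left(5,5 \right)} \right)} \right)} = - 8 \left(3 + \left(4 - 5\right) \left(1 + \left(4 - 5\right)\right)\right) = - 8 \left(3 - \left(1 - 1\right)\right) = - 8 \left(3 - 0\right) = - 8 \left(3 + 0\right) = \left(-8\right) 3 = -24$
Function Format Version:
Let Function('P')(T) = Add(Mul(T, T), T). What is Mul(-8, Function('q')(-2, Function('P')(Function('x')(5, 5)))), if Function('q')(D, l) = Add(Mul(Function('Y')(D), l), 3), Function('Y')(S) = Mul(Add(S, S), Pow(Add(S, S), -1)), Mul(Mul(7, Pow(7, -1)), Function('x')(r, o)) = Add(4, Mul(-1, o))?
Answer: -24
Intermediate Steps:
Function('x')(r, o) = Add(4, Mul(-1, o))
Function('P')(T) = Add(T, Pow(T, 2)) (Function('P')(T) = Add(Pow(T, 2), T) = Add(T, Pow(T, 2)))
Function('Y')(S) = 1 (Function('Y')(S) = Mul(Mul(2, S), Pow(Mul(2, S), -1)) = Mul(Mul(2, S), Mul(Rational(1, 2), Pow(S, -1))) = 1)
Function('q')(D, l) = Add(3, l) (Function('q')(D, l) = Add(Mul(1, l), 3) = Add(l, 3) = Add(3, l))
Mul(-8, Function('q')(-2, Function('P')(Function('x')(5, 5)))) = Mul(-8, Add(3, Mul(Add(4, Mul(-1, 5)), Add(1, Add(4, Mul(-1, 5)))))) = Mul(-8, Add(3, Mul(Add(4, -5), Add(1, Add(4, -5))))) = Mul(-8, Add(3, Mul(-1, Add(1, -1)))) = Mul(-8, Add(3, Mul(-1, 0))) = Mul(-8, Add(3, 0)) = Mul(-8, 3) = -24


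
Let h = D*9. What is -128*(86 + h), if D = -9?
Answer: -640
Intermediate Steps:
h = -81 (h = -9*9 = -81)
-128*(86 + h) = -128*(86 - 81) = -128*5 = -640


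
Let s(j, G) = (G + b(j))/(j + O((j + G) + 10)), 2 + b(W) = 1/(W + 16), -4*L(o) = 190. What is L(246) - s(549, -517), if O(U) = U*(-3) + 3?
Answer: -11139541/240690 ≈ -46.282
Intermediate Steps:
L(o) = -95/2 (L(o) = -¼*190 = -95/2)
b(W) = -2 + 1/(16 + W) (b(W) = -2 + 1/(W + 16) = -2 + 1/(16 + W))
O(U) = 3 - 3*U (O(U) = -3*U + 3 = 3 - 3*U)
s(j, G) = (G + (-31 - 2*j)/(16 + j))/(-27 - 3*G - 2*j) (s(j, G) = (G + (-31 - 2*j)/(16 + j))/(j + (3 - 3*((j + G) + 10))) = (G + (-31 - 2*j)/(16 + j))/(j + (3 - 3*((G + j) + 10))) = (G + (-31 - 2*j)/(16 + j))/(j + (3 - 3*(10 + G + j))) = (G + (-31 - 2*j)/(16 + j))/(j + (3 + (-30 - 3*G - 3*j))) = (G + (-31 - 2*j)/(16 + j))/(j + (-27 - 3*G - 3*j)) = (G + (-31 - 2*j)/(16 + j))/(-27 - 3*G - 2*j))
L(246) - s(549, -517) = -95/2 - (-31 - 2*549 - 517*(16 + 549))/((16 + 549)*(-27 - 3*(-517) - 2*549)) = -95/2 - (-31 - 1098 - 517*565)/(565*(-27 + 1551 - 1098)) = -95/2 - (-31 - 1098 - 292105)/(565*426) = -95/2 - (-293234)/(565*426) = -95/2 - 1*(-146617/120345) = -95/2 + 146617/120345 = -11139541/240690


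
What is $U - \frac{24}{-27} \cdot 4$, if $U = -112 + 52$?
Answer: $- \frac{640}{3} \approx -213.33$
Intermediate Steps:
$U = -60$
$U - \frac{24}{-27} \cdot 4 = - 60 - \frac{24}{-27} \cdot 4 = - 60 \left(-24\right) \left(- \frac{1}{27}\right) 4 = - 60 \cdot \frac{8}{9} \cdot 4 = \left(-60\right) \frac{32}{9} = - \frac{640}{3}$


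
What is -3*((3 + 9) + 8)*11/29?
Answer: -660/29 ≈ -22.759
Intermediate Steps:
-3*((3 + 9) + 8)*11/29 = -3*(12 + 8)*11*(1/29) = -60*11/29 = -3*220/29 = -660/29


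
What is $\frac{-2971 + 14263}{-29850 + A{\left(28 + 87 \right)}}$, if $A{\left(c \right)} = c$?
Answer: $- \frac{11292}{29735} \approx -0.37975$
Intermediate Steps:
$\frac{-2971 + 14263}{-29850 + A{\left(28 + 87 \right)}} = \frac{-2971 + 14263}{-29850 + \left(28 + 87\right)} = \frac{11292}{-29850 + 115} = \frac{11292}{-29735} = 11292 \left(- \frac{1}{29735}\right) = - \frac{11292}{29735}$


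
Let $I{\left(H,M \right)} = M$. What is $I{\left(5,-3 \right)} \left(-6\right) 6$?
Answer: $108$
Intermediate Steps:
$I{\left(5,-3 \right)} \left(-6\right) 6 = \left(-3\right) \left(-6\right) 6 = 18 \cdot 6 = 108$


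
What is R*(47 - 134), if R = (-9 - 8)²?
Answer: -25143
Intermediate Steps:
R = 289 (R = (-17)² = 289)
R*(47 - 134) = 289*(47 - 134) = 289*(-87) = -25143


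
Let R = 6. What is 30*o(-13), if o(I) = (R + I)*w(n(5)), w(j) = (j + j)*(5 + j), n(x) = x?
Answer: -21000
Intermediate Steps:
w(j) = 2*j*(5 + j) (w(j) = (2*j)*(5 + j) = 2*j*(5 + j))
o(I) = 600 + 100*I (o(I) = (6 + I)*(2*5*(5 + 5)) = (6 + I)*(2*5*10) = (6 + I)*100 = 600 + 100*I)
30*o(-13) = 30*(600 + 100*(-13)) = 30*(600 - 1300) = 30*(-700) = -21000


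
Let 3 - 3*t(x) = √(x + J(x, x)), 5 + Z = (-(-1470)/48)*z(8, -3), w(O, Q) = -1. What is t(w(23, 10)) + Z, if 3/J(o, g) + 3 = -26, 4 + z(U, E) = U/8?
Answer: -767/8 - 4*I*√58/87 ≈ -95.875 - 0.35015*I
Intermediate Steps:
z(U, E) = -4 + U/8
J(o, g) = -3/29 (J(o, g) = 3/(-3 - 26) = 3/(-29) = 3*(-1/29) = -3/29)
Z = -775/8 (Z = -5 + (-(-1470)/48)*(-4 + (⅛)*8) = -5 + (-(-1470)/48)*(-4 + 1) = -5 - 49*(-5/8)*(-3) = -5 + (245/8)*(-3) = -5 - 735/8 = -775/8 ≈ -96.875)
t(x) = 1 - √(-3/29 + x)/3 (t(x) = 1 - √(x - 3/29)/3 = 1 - √(-3/29 + x)/3)
t(w(23, 10)) + Z = (1 - √(-87 + 841*(-1))/87) - 775/8 = (1 - √(-87 - 841)/87) - 775/8 = (1 - 4*I*√58/87) - 775/8 = -767/8 - 4*I*√58/87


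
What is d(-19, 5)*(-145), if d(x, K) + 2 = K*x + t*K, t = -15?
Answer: 24940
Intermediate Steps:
d(x, K) = -2 - 15*K + K*x (d(x, K) = -2 + (K*x - 15*K) = -2 + (-15*K + K*x) = -2 - 15*K + K*x)
d(-19, 5)*(-145) = (-2 - 15*5 + 5*(-19))*(-145) = (-2 - 75 - 95)*(-145) = -172*(-145) = 24940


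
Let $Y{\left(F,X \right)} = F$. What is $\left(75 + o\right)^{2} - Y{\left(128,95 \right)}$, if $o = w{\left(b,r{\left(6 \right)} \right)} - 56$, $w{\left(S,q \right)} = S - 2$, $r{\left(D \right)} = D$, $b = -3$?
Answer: $68$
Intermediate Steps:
$w{\left(S,q \right)} = -2 + S$ ($w{\left(S,q \right)} = S - 2 = -2 + S$)
$o = -61$ ($o = \left(-2 - 3\right) - 56 = -5 - 56 = -61$)
$\left(75 + o\right)^{2} - Y{\left(128,95 \right)} = \left(75 - 61\right)^{2} - 128 = 14^{2} - 128 = 196 - 128 = 68$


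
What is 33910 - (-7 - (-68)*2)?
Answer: 33781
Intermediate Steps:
33910 - (-7 - (-68)*2) = 33910 - (-7 - 4*(-34)) = 33910 - (-7 + 136) = 33910 - 1*129 = 33910 - 129 = 33781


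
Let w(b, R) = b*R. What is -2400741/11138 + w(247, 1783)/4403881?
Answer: -10567672489483/49050426578 ≈ -215.45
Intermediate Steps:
w(b, R) = R*b
-2400741/11138 + w(247, 1783)/4403881 = -2400741/11138 + (1783*247)/4403881 = -2400741*1/11138 + 440401*(1/4403881) = -2400741/11138 + 440401/4403881 = -10567672489483/49050426578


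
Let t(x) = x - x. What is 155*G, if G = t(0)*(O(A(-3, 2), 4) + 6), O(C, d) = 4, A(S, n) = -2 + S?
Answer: 0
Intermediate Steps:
t(x) = 0
G = 0 (G = 0*(4 + 6) = 0*10 = 0)
155*G = 155*0 = 0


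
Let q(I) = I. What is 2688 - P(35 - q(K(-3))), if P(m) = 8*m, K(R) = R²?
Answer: 2480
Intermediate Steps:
2688 - P(35 - q(K(-3))) = 2688 - 8*(35 - 1*(-3)²) = 2688 - 8*(35 - 1*9) = 2688 - 8*(35 - 9) = 2688 - 8*26 = 2688 - 1*208 = 2688 - 208 = 2480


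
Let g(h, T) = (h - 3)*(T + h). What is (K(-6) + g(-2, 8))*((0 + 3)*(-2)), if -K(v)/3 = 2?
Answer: 216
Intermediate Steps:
K(v) = -6 (K(v) = -3*2 = -6)
g(h, T) = (-3 + h)*(T + h)
(K(-6) + g(-2, 8))*((0 + 3)*(-2)) = (-6 + ((-2)**2 - 3*8 - 3*(-2) + 8*(-2)))*((0 + 3)*(-2)) = (-6 + (4 - 24 + 6 - 16))*(3*(-2)) = (-6 - 30)*(-6) = -36*(-6) = 216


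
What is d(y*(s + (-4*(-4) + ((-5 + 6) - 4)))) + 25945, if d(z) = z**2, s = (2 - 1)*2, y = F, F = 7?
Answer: 36970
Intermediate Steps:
y = 7
s = 2 (s = 1*2 = 2)
d(y*(s + (-4*(-4) + ((-5 + 6) - 4)))) + 25945 = (7*(2 + (-4*(-4) + ((-5 + 6) - 4))))**2 + 25945 = (7*(2 + (16 + (1 - 4))))**2 + 25945 = (7*(2 + (16 - 3)))**2 + 25945 = (7*(2 + 13))**2 + 25945 = (7*15)**2 + 25945 = 105**2 + 25945 = 11025 + 25945 = 36970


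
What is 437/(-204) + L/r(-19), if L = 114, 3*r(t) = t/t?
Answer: 69331/204 ≈ 339.86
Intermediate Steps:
r(t) = ⅓ (r(t) = (t/t)/3 = (⅓)*1 = ⅓)
437/(-204) + L/r(-19) = 437/(-204) + 114/(⅓) = 437*(-1/204) + 114*3 = -437/204 + 342 = 69331/204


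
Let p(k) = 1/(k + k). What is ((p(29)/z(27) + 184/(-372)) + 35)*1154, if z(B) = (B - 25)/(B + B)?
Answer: 108841241/2697 ≈ 40356.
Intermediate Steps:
z(B) = (-25 + B)/(2*B) (z(B) = (-25 + B)/((2*B)) = (-25 + B)*(1/(2*B)) = (-25 + B)/(2*B))
p(k) = 1/(2*k)
((p(29)/z(27) + 184/(-372)) + 35)*1154 = ((((½)/29)/(((½)*(-25 + 27)/27)) + 184/(-372)) + 35)*1154 = ((((½)*(1/29))/(((½)*(1/27)*2)) + 184*(-1/372)) + 35)*1154 = ((1/(58*(1/27)) - 46/93) + 35)*1154 = (((1/58)*27 - 46/93) + 35)*1154 = ((27/58 - 46/93) + 35)*1154 = (-157/5394 + 35)*1154 = (188633/5394)*1154 = 108841241/2697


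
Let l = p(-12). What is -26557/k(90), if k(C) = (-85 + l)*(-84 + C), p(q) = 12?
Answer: 26557/438 ≈ 60.632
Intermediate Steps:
l = 12
k(C) = 6132 - 73*C (k(C) = (-85 + 12)*(-84 + C) = -73*(-84 + C) = 6132 - 73*C)
-26557/k(90) = -26557/(6132 - 73*90) = -26557/(6132 - 6570) = -26557/(-438) = -26557*(-1/438) = 26557/438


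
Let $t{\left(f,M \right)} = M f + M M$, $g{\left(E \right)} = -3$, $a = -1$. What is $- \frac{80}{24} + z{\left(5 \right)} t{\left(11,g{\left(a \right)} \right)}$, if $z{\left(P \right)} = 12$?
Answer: $- \frac{874}{3} \approx -291.33$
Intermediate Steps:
$t{\left(f,M \right)} = M^{2} + M f$ ($t{\left(f,M \right)} = M f + M^{2} = M^{2} + M f$)
$- \frac{80}{24} + z{\left(5 \right)} t{\left(11,g{\left(a \right)} \right)} = - \frac{80}{24} + 12 \left(- 3 \left(-3 + 11\right)\right) = \left(-80\right) \frac{1}{24} + 12 \left(\left(-3\right) 8\right) = - \frac{10}{3} + 12 \left(-24\right) = - \frac{10}{3} - 288 = - \frac{874}{3}$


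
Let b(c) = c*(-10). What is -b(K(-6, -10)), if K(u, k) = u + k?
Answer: -160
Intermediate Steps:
K(u, k) = k + u
b(c) = -10*c
-b(K(-6, -10)) = -(-10)*(-10 - 6) = -(-10)*(-16) = -1*160 = -160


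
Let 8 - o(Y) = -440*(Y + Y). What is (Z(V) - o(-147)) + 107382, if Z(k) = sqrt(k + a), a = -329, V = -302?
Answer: 236734 + I*sqrt(631) ≈ 2.3673e+5 + 25.12*I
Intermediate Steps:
o(Y) = 8 + 880*Y (o(Y) = 8 - (-440)*(Y + Y) = 8 - (-440)*2*Y = 8 - (-880)*Y = 8 + 880*Y)
Z(k) = sqrt(-329 + k) (Z(k) = sqrt(k - 329) = sqrt(-329 + k))
(Z(V) - o(-147)) + 107382 = (sqrt(-329 - 302) - (8 + 880*(-147))) + 107382 = (sqrt(-631) - (8 - 129360)) + 107382 = (I*sqrt(631) - 1*(-129352)) + 107382 = (I*sqrt(631) + 129352) + 107382 = (129352 + I*sqrt(631)) + 107382 = 236734 + I*sqrt(631)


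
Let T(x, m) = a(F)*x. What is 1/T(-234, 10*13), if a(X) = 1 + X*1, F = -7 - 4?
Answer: 1/2340 ≈ 0.00042735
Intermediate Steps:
F = -11
a(X) = 1 + X
T(x, m) = -10*x (T(x, m) = (1 - 11)*x = -10*x)
1/T(-234, 10*13) = 1/(-10*(-234)) = 1/2340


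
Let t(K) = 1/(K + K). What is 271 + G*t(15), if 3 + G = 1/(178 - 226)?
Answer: 78019/288 ≈ 270.90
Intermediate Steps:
t(K) = 1/(2*K)
G = -145/48 (G = -3 + 1/(178 - 226) = -3 + 1/(-48) = -3 - 1/48 = -145/48 ≈ -3.0208)
271 + G*t(15) = 271 - 145/(96*15) = 271 - 145/48*1/30 = 271 - 29/288 = 78019/288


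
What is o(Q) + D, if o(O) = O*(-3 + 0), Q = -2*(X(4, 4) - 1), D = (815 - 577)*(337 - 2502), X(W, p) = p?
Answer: -515252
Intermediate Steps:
D = -515270 (D = 238*(-2165) = -515270)
Q = -6 (Q = -2*(4 - 1) = -2*3 = -6)
o(O) = -3*O (o(O) = O*(-3) = -3*O)
o(Q) + D = -3*(-6) - 515270 = 18 - 515270 = -515252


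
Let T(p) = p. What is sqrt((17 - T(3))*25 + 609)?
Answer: sqrt(959) ≈ 30.968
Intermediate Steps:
sqrt((17 - T(3))*25 + 609) = sqrt((17 - 1*3)*25 + 609) = sqrt((17 - 3)*25 + 609) = sqrt(14*25 + 609) = sqrt(350 + 609) = sqrt(959)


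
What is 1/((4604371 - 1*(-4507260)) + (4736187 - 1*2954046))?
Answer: 1/10893772 ≈ 9.1796e-8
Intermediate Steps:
1/((4604371 - 1*(-4507260)) + (4736187 - 1*2954046)) = 1/((4604371 + 4507260) + (4736187 - 2954046)) = 1/(9111631 + 1782141) = 1/10893772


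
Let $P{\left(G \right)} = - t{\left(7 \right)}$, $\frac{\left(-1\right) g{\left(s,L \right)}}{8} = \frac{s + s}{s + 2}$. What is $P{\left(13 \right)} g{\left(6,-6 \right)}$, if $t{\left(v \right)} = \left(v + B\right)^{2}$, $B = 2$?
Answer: $972$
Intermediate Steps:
$g{\left(s,L \right)} = - \frac{16 s}{2 + s}$ ($g{\left(s,L \right)} = - 8 \frac{s + s}{s + 2} = - 8 \frac{2 s}{2 + s} = - \frac{16 s}{2 + s}$)
$t{\left(v \right)} = \left(2 + v\right)^{2}$ ($t{\left(v \right)} = \left(v + 2\right)^{2} = \left(2 + v\right)^{2}$)
$P{\left(G \right)} = -81$ ($P{\left(G \right)} = - \left(2 + 7\right)^{2} = - 9^{2} = \left(-1\right) 81 = -81$)
$P{\left(13 \right)} g{\left(6,-6 \right)} = - 81 \left(\left(-16\right) 6 \frac{1}{2 + 6}\right) = - 81 \left(\left(-16\right) 6 \cdot \frac{1}{8}\right) = \left(-81\right) \left(-12\right) = 972$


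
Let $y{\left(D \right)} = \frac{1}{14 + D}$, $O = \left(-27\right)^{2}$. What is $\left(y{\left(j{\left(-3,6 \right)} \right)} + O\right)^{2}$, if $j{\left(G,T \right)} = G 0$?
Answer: $\frac{104182849}{196} \approx 5.3155 \cdot 10^{5}$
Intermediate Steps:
$j{\left(G,T \right)} = 0$
$O = 729$
$\left(y{\left(j{\left(-3,6 \right)} \right)} + O\right)^{2} = \left(\frac{1}{14 + 0} + 729\right)^{2} = \left(\frac{1}{14} + 729\right)^{2} = \left(\frac{10207}{14}\right)^{2} = \frac{104182849}{196}$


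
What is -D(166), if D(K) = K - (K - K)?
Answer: -166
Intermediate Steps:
D(K) = K (D(K) = K - 1*0 = K + 0 = K)
-D(166) = -1*166 = -166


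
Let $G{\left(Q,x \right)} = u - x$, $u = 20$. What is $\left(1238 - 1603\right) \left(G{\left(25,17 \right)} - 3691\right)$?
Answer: $1346120$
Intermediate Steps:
$G{\left(Q,x \right)} = 20 - x$
$\left(1238 - 1603\right) \left(G{\left(25,17 \right)} - 3691\right) = \left(1238 - 1603\right) \left(\left(20 - 17\right) - 3691\right) = - 365 \left(\left(20 - 17\right) - 3691\right) = - 365 \left(3 - 3691\right) = \left(-365\right) \left(-3688\right) = 1346120$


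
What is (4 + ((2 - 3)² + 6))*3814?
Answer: 41954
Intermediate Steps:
(4 + ((2 - 3)² + 6))*3814 = (4 + ((-1)² + 6))*3814 = (4 + (1 + 6))*3814 = (4 + 7)*3814 = 11*3814 = 41954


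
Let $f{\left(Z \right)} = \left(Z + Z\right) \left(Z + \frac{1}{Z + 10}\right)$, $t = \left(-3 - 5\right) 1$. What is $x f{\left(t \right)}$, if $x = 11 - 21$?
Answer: $-1200$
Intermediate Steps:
$t = -8$ ($t = \left(-8\right) 1 = -8$)
$f{\left(Z \right)} = 2 Z \left(Z + \frac{1}{10 + Z}\right)$
$x = -10$ ($x = 11 - 21 = -10$)
$x f{\left(t \right)} = - 10 \cdot 2 \left(-8\right) \frac{1}{10 - 8} \left(1 + \left(-8\right)^{2} + 10 \left(-8\right)\right) = - 10 \cdot 2 \left(-8\right) \frac{1}{2} \left(1 + 64 - 80\right) = - 10 \cdot 2 \left(-8\right) \frac{1}{2} \left(-15\right) = \left(-10\right) 120 = -1200$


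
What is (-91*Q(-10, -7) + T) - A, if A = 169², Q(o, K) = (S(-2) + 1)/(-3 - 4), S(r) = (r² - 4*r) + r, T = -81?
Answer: -28499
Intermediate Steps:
S(r) = r² - 3*r
Q(o, K) = -11/7 (Q(o, K) = (-2*(-3 - 2) + 1)/(-3 - 4) = (-2*(-5) + 1)/(-7) = (10 + 1)*(-⅐) = 11*(-⅐) = -11/7)
A = 28561
(-91*Q(-10, -7) + T) - A = (-91*(-11/7) - 81) - 1*28561 = (143 - 81) - 28561 = 62 - 28561 = -28499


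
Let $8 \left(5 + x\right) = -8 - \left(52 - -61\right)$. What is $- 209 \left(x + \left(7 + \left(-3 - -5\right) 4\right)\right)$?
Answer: $\frac{8569}{8} \approx 1071.1$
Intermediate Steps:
$x = - \frac{161}{8}$ ($x = -5 + \frac{-8 - \left(52 - -61\right)}{8} = -5 + \frac{-8 - \left(52 + 61\right)}{8} = -5 + \frac{-8 - 113}{8} = -5 + \frac{1}{8} \left(-121\right) = -5 - \frac{121}{8} = - \frac{161}{8} \approx -20.125$)
$- 209 \left(x + \left(7 + \left(-3 - -5\right) 4\right)\right) = - 209 \left(- \frac{161}{8} + \left(7 + \left(-3 - -5\right) 4\right)\right) = - 209 \left(- \frac{161}{8} + \left(7 + \left(-3 + 5\right) 4\right)\right) = - 209 \left(- \frac{161}{8} + \left(7 + 2 \cdot 4\right)\right) = - 209 \left(- \frac{161}{8} + \left(7 + 8\right)\right) = - 209 \left(- \frac{161}{8} + 15\right) = \left(-209\right) \left(- \frac{41}{8}\right) = \frac{8569}{8}$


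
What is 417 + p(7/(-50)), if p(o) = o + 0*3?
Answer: 20843/50 ≈ 416.86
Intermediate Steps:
p(o) = o (p(o) = o + 0 = o)
417 + p(7/(-50)) = 417 + 7/(-50) = 417 + 7*(-1/50) = 417 - 7/50 = 20843/50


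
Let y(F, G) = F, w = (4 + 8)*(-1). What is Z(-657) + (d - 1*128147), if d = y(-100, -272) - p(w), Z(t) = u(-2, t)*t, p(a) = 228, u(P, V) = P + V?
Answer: 304488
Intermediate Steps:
w = -12 (w = 12*(-1) = -12)
Z(t) = t*(-2 + t) (Z(t) = (-2 + t)*t = t*(-2 + t))
d = -328 (d = -100 - 1*228 = -100 - 228 = -328)
Z(-657) + (d - 1*128147) = -657*(-2 - 657) + (-328 - 1*128147) = -657*(-659) + (-328 - 128147) = 432963 - 128475 = 304488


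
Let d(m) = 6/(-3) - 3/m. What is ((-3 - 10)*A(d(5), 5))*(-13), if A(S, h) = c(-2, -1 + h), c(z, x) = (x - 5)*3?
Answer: -507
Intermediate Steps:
d(m) = -2 - 3/m (d(m) = 6*(-⅓) - 3/m = -2 - 3/m)
c(z, x) = -15 + 3*x (c(z, x) = (-5 + x)*3 = -15 + 3*x)
A(S, h) = -18 + 3*h (A(S, h) = -15 + 3*(-1 + h) = -15 + (-3 + 3*h) = -18 + 3*h)
((-3 - 10)*A(d(5), 5))*(-13) = ((-3 - 10)*(-18 + 3*5))*(-13) = -13*(-18 + 15)*(-13) = -13*(-3)*(-13) = 39*(-13) = -507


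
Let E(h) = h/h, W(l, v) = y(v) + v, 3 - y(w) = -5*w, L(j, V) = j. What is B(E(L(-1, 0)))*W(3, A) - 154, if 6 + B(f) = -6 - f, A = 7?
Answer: -739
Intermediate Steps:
y(w) = 3 + 5*w (y(w) = 3 - (-5)*w = 3 + 5*w)
W(l, v) = 3 + 6*v (W(l, v) = (3 + 5*v) + v = 3 + 6*v)
E(h) = 1
B(f) = -12 - f (B(f) = -6 + (-6 - f) = -12 - f)
B(E(L(-1, 0)))*W(3, A) - 154 = (-12 - 1*1)*(3 + 6*7) - 154 = (-12 - 1)*(3 + 42) - 154 = -13*45 - 154 = -585 - 154 = -739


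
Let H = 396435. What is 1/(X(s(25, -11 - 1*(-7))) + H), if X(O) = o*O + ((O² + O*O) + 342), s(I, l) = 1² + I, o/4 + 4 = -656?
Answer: 1/329489 ≈ 3.0350e-6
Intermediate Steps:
o = -2640 (o = -16 + 4*(-656) = -16 - 2624 = -2640)
s(I, l) = 1 + I
X(O) = 342 - 2640*O + 2*O² (X(O) = -2640*O + ((O² + O*O) + 342) = -2640*O + ((O² + O²) + 342) = -2640*O + (2*O² + 342) = -2640*O + (342 + 2*O²) = 342 - 2640*O + 2*O²)
1/(X(s(25, -11 - 1*(-7))) + H) = 1/((342 - 2640*(1 + 25) + 2*(1 + 25)²) + 396435) = 1/((342 - 2640*26 + 2*26²) + 396435) = 1/((342 - 68640 + 2*676) + 396435) = 1/((342 - 68640 + 1352) + 396435) = 1/(-66946 + 396435) = 1/329489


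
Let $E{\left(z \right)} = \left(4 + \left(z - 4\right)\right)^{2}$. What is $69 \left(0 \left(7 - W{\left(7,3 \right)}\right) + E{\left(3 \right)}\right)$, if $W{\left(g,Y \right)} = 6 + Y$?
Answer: $621$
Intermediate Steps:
$E{\left(z \right)} = z^{2}$ ($E{\left(z \right)} = \left(4 + \left(-4 + z\right)\right)^{2} = z^{2}$)
$69 \left(0 \left(7 - W{\left(7,3 \right)}\right) + E{\left(3 \right)}\right) = 69 \left(0 \left(7 - \left(6 + 3\right)\right) + 3^{2}\right) = 69 \left(0 \left(7 - 9\right) + 9\right) = 69 \left(0 \left(-2\right) + 9\right) = 69 \left(0 + 9\right) = 69 \cdot 9 = 621$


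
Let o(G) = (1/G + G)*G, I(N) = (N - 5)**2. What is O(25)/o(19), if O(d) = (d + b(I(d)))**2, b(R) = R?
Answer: 180625/362 ≈ 498.96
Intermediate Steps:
I(N) = (-5 + N)**2
o(G) = G*(G + 1/G) (o(G) = (G + 1/G)*G = G*(G + 1/G))
O(d) = (d + (-5 + d)**2)**2
O(25)/o(19) = (25 + (-5 + 25)**2)**2/(1 + 19**2) = (25 + 20**2)**2/(1 + 361) = (25 + 400)**2/362 = 425**2*(1/362) = 180625*(1/362) = 180625/362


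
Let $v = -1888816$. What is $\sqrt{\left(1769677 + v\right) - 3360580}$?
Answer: $i \sqrt{3479719} \approx 1865.4 i$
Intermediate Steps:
$\sqrt{\left(1769677 + v\right) - 3360580} = \sqrt{\left(1769677 - 1888816\right) - 3360580} = \sqrt{-119139 - 3360580} = \sqrt{-3479719} = i \sqrt{3479719}$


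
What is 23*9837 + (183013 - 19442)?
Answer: 389822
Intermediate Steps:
23*9837 + (183013 - 19442) = 226251 + 163571 = 389822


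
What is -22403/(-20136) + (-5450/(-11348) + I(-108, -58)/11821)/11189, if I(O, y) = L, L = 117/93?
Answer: 260609028819645077/234228492536113848 ≈ 1.1126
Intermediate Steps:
L = 39/31 (L = 117*(1/93) = 39/31 ≈ 1.2581)
I(O, y) = 39/31
-22403/(-20136) + (-5450/(-11348) + I(-108, -58)/11821)/11189 = -22403/(-20136) + (-5450/(-11348) + (39/31)/11821)/11189 = -22403*(-1/20136) + (-5450*(-1/11348) + (39/31)*(1/11821))*(1/11189) = 22403/20136 + (2725/5674 + 39/366451)*(1/11189) = 22403/20136 + (998800261/2079242974)*(1/11189) = 22403/20136 + 998800261/23264649636086 = 260609028819645077/234228492536113848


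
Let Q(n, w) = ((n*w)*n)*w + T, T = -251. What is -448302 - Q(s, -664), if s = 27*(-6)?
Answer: -11571322675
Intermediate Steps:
s = -162
Q(n, w) = -251 + n**2*w**2 (Q(n, w) = ((n*w)*n)*w - 251 = (w*n**2)*w - 251 = n**2*w**2 - 251 = -251 + n**2*w**2)
-448302 - Q(s, -664) = -448302 - (-251 + (-162)**2*(-664)**2) = -448302 - (-251 + 26244*440896) = -448302 - (-251 + 11570874624) = -448302 - 1*11570874373 = -448302 - 11570874373 = -11571322675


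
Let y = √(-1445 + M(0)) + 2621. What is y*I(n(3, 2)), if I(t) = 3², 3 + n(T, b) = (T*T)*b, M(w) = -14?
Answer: 23589 + 9*I*√1459 ≈ 23589.0 + 343.77*I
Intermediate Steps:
n(T, b) = -3 + b*T² (n(T, b) = -3 + (T*T)*b = -3 + T²*b = -3 + b*T²)
I(t) = 9
y = 2621 + I*√1459 (y = √(-1445 - 14) + 2621 = √(-1459) + 2621 = I*√1459 + 2621 = 2621 + I*√1459 ≈ 2621.0 + 38.197*I)
y*I(n(3, 2)) = (2621 + I*√1459)*9 = 23589 + 9*I*√1459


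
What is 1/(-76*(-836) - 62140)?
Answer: 1/1396 ≈ 0.00071633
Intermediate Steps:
1/(-76*(-836) - 62140) = 1/(63536 - 62140) = 1/1396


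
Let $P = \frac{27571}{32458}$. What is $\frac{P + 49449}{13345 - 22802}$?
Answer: $- \frac{1605043213}{306955306} \approx -5.2289$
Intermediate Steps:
$P = \frac{27571}{32458}$ ($P = 27571 \cdot \frac{1}{32458} = \frac{27571}{32458} \approx 0.84944$)
$\frac{P + 49449}{13345 - 22802} = \frac{\frac{27571}{32458} + 49449}{13345 - 22802} = \frac{1605043213}{32458 \left(-9457\right)} = \frac{1605043213}{32458} \left(- \frac{1}{9457}\right) = - \frac{1605043213}{306955306}$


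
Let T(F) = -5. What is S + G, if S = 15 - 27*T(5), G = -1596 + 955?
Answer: -491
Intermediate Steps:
G = -641
S = 150 (S = 15 - 27*(-5) = 15 + 135 = 150)
S + G = 150 - 641 = -491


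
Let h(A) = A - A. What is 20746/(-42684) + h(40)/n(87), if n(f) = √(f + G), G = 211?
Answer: -10373/21342 ≈ -0.48604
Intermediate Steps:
h(A) = 0
n(f) = √(211 + f) (n(f) = √(f + 211) = √(211 + f))
20746/(-42684) + h(40)/n(87) = 20746/(-42684) + 0/(√(211 + 87)) = 20746*(-1/42684) + 0/(√298) = -10373/21342 + 0*(√298/298) = -10373/21342 + 0 = -10373/21342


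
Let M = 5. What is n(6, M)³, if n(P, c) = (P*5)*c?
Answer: 3375000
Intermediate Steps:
n(P, c) = 5*P*c (n(P, c) = (5*P)*c = 5*P*c)
n(6, M)³ = (5*6*5)³ = 150³ = 3375000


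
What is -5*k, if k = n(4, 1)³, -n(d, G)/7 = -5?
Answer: -214375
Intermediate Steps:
n(d, G) = 35 (n(d, G) = -7*(-5) = 35)
k = 42875 (k = 35³ = 42875)
-5*k = -5*42875 = -214375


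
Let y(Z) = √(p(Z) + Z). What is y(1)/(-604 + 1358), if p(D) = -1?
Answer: 0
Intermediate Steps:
y(Z) = √(-1 + Z)
y(1)/(-604 + 1358) = √(-1 + 1)/(-604 + 1358) = √0/754 = 0*(1/754) = 0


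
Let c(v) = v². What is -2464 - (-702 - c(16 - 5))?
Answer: -1641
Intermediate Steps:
-2464 - (-702 - c(16 - 5)) = -2464 - (-702 - (16 - 5)²) = -2464 - (-702 - 1*11²) = -2464 - (-702 - 1*121) = -2464 - (-702 - 121) = -2464 - 1*(-823) = -2464 + 823 = -1641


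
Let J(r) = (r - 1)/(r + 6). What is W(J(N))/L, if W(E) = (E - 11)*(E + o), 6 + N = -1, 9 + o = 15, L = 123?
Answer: -14/41 ≈ -0.34146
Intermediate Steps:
o = 6 (o = -9 + 15 = 6)
N = -7 (N = -6 - 1 = -7)
J(r) = (-1 + r)/(6 + r)
W(E) = (-11 + E)*(6 + E) (W(E) = (E - 11)*(E + 6) = (-11 + E)*(6 + E))
W(J(N))/L = (-66 + ((-1 - 7)/(6 - 7))² - 5*(-1 - 7)/(6 - 7))/123 = (-66 + (-8/(-1))² - 5*(-8)/(-1))*(1/123) = (-66 + (-1*(-8))² - (-5)*(-8))*(1/123) = (-66 + 8² - 5*8)*(1/123) = (-66 + 64 - 40)*(1/123) = -42*1/123 = -14/41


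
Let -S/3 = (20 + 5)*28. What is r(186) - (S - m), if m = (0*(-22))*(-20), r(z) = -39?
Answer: 2061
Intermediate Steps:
m = 0 (m = 0*(-20) = 0)
S = -2100 (S = -3*(20 + 5)*28 = -75*28 = -3*700 = -2100)
r(186) - (S - m) = -39 - (-2100 - 1*0) = -39 - (-2100 + 0) = -39 - 1*(-2100) = -39 + 2100 = 2061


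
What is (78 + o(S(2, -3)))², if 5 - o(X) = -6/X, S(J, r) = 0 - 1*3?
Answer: 6561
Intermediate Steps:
S(J, r) = -3 (S(J, r) = 0 - 3 = -3)
o(X) = 5 + 6/X (o(X) = 5 - (-6)/X = 5 + 6/X)
(78 + o(S(2, -3)))² = (78 + (5 + 6/(-3)))² = (78 + (5 + 6*(-⅓)))² = (78 + (5 - 2))² = (78 + 3)² = 81² = 6561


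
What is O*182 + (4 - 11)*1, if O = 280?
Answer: 50953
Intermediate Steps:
O*182 + (4 - 11)*1 = 280*182 + (4 - 11)*1 = 50960 - 7*1 = 50960 - 7 = 50953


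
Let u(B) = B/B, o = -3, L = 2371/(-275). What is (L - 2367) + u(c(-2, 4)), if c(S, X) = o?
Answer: -653021/275 ≈ -2374.6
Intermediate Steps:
L = -2371/275 (L = 2371*(-1/275) = -2371/275 ≈ -8.6218)
c(S, X) = -3
u(B) = 1
(L - 2367) + u(c(-2, 4)) = (-2371/275 - 2367) + 1 = -653296/275 + 1 = -653021/275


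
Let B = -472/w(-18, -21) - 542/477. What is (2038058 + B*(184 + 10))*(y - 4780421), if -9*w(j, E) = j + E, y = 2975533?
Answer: -22571201824574288/6201 ≈ -3.6399e+12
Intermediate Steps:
w(j, E) = -E/9 - j/9 (w(j, E) = -(j + E)/9 = -(E + j)/9 = -E/9 - j/9)
B = -682478/6201 (B = -472/(-1/9*(-21) - 1/9*(-18)) - 542/477 = -472/(7/3 + 2) - 542*1/477 = -472/13/3 - 542/477 = -472*3/13 - 542/477 = -1416/13 - 542/477 = -682478/6201 ≈ -110.06)
(2038058 + B*(184 + 10))*(y - 4780421) = (2038058 - 682478*(184 + 10)/6201)*(2975533 - 4780421) = (2038058 - 682478/6201*194)*(-1804888) = (2038058 - 132400732/6201)*(-1804888) = (12505596926/6201)*(-1804888) = -22571201824574288/6201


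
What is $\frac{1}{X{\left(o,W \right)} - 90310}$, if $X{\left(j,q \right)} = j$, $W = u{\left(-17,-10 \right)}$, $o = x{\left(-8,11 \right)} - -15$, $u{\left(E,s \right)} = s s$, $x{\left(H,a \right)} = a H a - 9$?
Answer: $- \frac{1}{91272} \approx -1.0956 \cdot 10^{-5}$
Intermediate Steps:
$x{\left(H,a \right)} = -9 + H a^{2}$ ($x{\left(H,a \right)} = H a a - 9 = H a^{2} - 9 = -9 + H a^{2}$)
$u{\left(E,s \right)} = s^{2}$
$o = -962$ ($o = \left(-9 - 8 \cdot 11^{2}\right) - -15 = \left(-9 - 968\right) + 15 = -977 + 15 = -962$)
$W = 100$ ($W = \left(-10\right)^{2} = 100$)
$\frac{1}{X{\left(o,W \right)} - 90310} = \frac{1}{-962 - 90310} = \frac{1}{-91272} = - \frac{1}{91272}$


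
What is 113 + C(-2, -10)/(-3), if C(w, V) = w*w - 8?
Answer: 343/3 ≈ 114.33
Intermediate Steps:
C(w, V) = -8 + w² (C(w, V) = w² - 8 = -8 + w²)
113 + C(-2, -10)/(-3) = 113 + (-8 + (-2)²)/(-3) = 113 - (-8 + 4)/3 = 113 - ⅓*(-4) = 113 + 4/3 = 343/3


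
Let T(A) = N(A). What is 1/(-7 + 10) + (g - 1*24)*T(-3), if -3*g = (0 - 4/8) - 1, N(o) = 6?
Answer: -422/3 ≈ -140.67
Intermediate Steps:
T(A) = 6
g = ½ (g = -((0 - 4/8) - 1)/3 = -((0 - 4*⅛) - 1)/3 = -((0 - ½) - 1)/3 = -(-½ - 1)/3 = -⅓*(-3/2) = ½ ≈ 0.50000)
1/(-7 + 10) + (g - 1*24)*T(-3) = 1/(-7 + 10) + (½ - 1*24)*6 = 1/3 + (½ - 24)*6 = ⅓ - 47/2*6 = ⅓ - 141 = -422/3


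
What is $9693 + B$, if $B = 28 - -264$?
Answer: $9985$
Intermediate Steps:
$B = 292$ ($B = 28 + 264 = 292$)
$9693 + B = 9693 + 292 = 9985$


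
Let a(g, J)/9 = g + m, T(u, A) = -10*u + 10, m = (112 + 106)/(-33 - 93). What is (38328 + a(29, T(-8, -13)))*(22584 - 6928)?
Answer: 4227339184/7 ≈ 6.0391e+8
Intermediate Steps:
m = -109/63 (m = 218/(-126) = 218*(-1/126) = -109/63 ≈ -1.7302)
T(u, A) = 10 - 10*u
a(g, J) = -109/7 + 9*g (a(g, J) = 9*(g - 109/63) = 9*(-109/63 + g) = -109/7 + 9*g)
(38328 + a(29, T(-8, -13)))*(22584 - 6928) = (38328 + (-109/7 + 9*29))*(22584 - 6928) = (38328 + (-109/7 + 261))*15656 = (38328 + 1718/7)*15656 = (270014/7)*15656 = 4227339184/7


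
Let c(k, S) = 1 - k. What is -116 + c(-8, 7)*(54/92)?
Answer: -5093/46 ≈ -110.72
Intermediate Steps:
-116 + c(-8, 7)*(54/92) = -116 + (1 - 1*(-8))*(54/92) = -116 + (1 + 8)*(54*(1/92)) = -116 + 9*(27/46) = -116 + 243/46 = -5093/46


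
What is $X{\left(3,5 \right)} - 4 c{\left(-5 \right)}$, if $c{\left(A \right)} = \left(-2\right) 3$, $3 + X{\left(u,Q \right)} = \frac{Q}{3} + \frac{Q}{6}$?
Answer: $\frac{47}{2} \approx 23.5$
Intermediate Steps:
$X{\left(u,Q \right)} = -3 + \frac{Q}{2}$ ($X{\left(u,Q \right)} = -3 + \left(\frac{Q}{3} + \frac{Q}{6}\right) = -3 + \frac{Q}{2}$)
$c{\left(A \right)} = -6$
$X{\left(3,5 \right)} - 4 c{\left(-5 \right)} = \left(-3 + \frac{1}{2} \cdot 5\right) - -24 = \left(-3 + \frac{5}{2}\right) + 24 = - \frac{1}{2} + 24 = \frac{47}{2}$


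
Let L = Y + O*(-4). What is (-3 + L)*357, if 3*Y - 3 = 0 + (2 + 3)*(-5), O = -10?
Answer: 10591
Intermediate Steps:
Y = -22/3 (Y = 1 + (0 + (2 + 3)*(-5))/3 = 1 + (0 + 5*(-5))/3 = 1 + (0 - 25)/3 = 1 + (⅓)*(-25) = 1 - 25/3 = -22/3 ≈ -7.3333)
L = 98/3 (L = -22/3 - 10*(-4) = -22/3 + 40 = 98/3 ≈ 32.667)
(-3 + L)*357 = (-3 + 98/3)*357 = (89/3)*357 = 10591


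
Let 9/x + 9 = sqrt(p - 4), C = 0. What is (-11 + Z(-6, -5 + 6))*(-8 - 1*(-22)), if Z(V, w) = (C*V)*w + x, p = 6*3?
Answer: -11452/67 - 126*sqrt(14)/67 ≈ -177.96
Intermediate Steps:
p = 18
x = 9/(-9 + sqrt(14)) (x = 9/(-9 + sqrt(18 - 4)) = 9/(-9 + sqrt(14)) ≈ -1.7116)
Z(V, w) = -81/67 - 9*sqrt(14)/67 (Z(V, w) = (0*V)*w + (-81/67 - 9*sqrt(14)/67) = 0*w + (-81/67 - 9*sqrt(14)/67) = 0 + (-81/67 - 9*sqrt(14)/67) = -81/67 - 9*sqrt(14)/67)
(-11 + Z(-6, -5 + 6))*(-8 - 1*(-22)) = (-11 + (-81/67 - 9*sqrt(14)/67))*(-8 - 1*(-22)) = (-818/67 - 9*sqrt(14)/67)*(-8 + 22) = (-818/67 - 9*sqrt(14)/67)*14 = -11452/67 - 126*sqrt(14)/67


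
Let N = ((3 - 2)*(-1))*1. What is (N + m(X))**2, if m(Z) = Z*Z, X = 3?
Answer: 64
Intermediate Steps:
N = -1 (N = (1*(-1))*1 = -1*1 = -1)
m(Z) = Z**2
(N + m(X))**2 = (-1 + 3**2)**2 = (-1 + 9)**2 = 8**2 = 64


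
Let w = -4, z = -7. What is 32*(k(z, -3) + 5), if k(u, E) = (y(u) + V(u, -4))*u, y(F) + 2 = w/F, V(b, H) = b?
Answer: 2048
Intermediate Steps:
y(F) = -2 - 4/F
k(u, E) = u*(-2 + u - 4/u) (k(u, E) = ((-2 - 4/u) + u)*u = (-2 + u - 4/u)*u = u*(-2 + u - 4/u))
32*(k(z, -3) + 5) = 32*((-4 - 7*(-2 - 7)) + 5) = 32*((-4 - 7*(-9)) + 5) = 32*((-4 + 63) + 5) = 32*(59 + 5) = 32*64 = 2048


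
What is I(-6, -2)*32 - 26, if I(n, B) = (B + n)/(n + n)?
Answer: -14/3 ≈ -4.6667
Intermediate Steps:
I(n, B) = (B + n)/(2*n) (I(n, B) = (B + n)/((2*n)) = (B + n)*(1/(2*n)) = (B + n)/(2*n))
I(-6, -2)*32 - 26 = ((1/2)*(-2 - 6)/(-6))*32 - 26 = ((1/2)*(-1/6)*(-8))*32 - 26 = (2/3)*32 - 26 = 64/3 - 26 = -14/3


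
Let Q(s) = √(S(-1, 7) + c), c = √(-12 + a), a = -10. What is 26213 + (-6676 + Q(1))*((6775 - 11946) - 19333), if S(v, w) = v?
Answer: 163614917 - 24504*√(-1 + I*√22) ≈ 1.6358e+8 - 41714.0*I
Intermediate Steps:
c = I*√22 (c = √(-12 - 10) = √(-22) = I*√22 ≈ 4.6904*I)
Q(s) = √(-1 + I*√22)
26213 + (-6676 + Q(1))*((6775 - 11946) - 19333) = 26213 + (-6676 + √(-1 + I*√22))*((6775 - 11946) - 19333) = 26213 + (-6676 + √(-1 + I*√22))*(-5171 - 19333) = 26213 + (-6676 + √(-1 + I*√22))*(-24504) = 26213 + (163588704 - 24504*√(-1 + I*√22)) = 163614917 - 24504*√(-1 + I*√22)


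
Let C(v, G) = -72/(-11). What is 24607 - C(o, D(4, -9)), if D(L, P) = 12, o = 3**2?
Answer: 270605/11 ≈ 24600.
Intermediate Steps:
o = 9
C(v, G) = 72/11 (C(v, G) = -72*(-1/11) = 72/11)
24607 - C(o, D(4, -9)) = 24607 - 1*72/11 = 24607 - 72/11 = 270605/11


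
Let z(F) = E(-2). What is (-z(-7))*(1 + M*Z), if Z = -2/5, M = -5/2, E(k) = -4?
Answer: 8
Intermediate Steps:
z(F) = -4
M = -5/2 (M = -5*½ = -5/2 ≈ -2.5000)
Z = -⅖ (Z = -2*⅕ = -⅖ ≈ -0.40000)
(-z(-7))*(1 + M*Z) = (-1*(-4))*(1 - 5/2*(-⅖)) = 4*(1 + 1) = 4*2 = 8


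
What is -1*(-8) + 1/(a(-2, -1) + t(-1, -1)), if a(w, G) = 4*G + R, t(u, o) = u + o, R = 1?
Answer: 39/5 ≈ 7.8000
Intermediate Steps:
t(u, o) = o + u
a(w, G) = 1 + 4*G (a(w, G) = 4*G + 1 = 1 + 4*G)
-1*(-8) + 1/(a(-2, -1) + t(-1, -1)) = -1*(-8) + 1/((1 + 4*(-1)) + (-1 - 1)) = 8 + 1/((1 - 4) - 2) = 8 + 1/(-3 - 2) = 8 + 1/(-5) = 8 - ⅕ = 39/5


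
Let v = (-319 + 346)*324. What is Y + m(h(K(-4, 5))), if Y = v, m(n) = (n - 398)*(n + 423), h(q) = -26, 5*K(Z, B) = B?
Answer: -159580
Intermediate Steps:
K(Z, B) = B/5
m(n) = (-398 + n)*(423 + n)
v = 8748 (v = 27*324 = 8748)
Y = 8748
Y + m(h(K(-4, 5))) = 8748 + (-168354 + (-26)² + 25*(-26)) = 8748 + (-168354 + 676 - 650) = 8748 - 168328 = -159580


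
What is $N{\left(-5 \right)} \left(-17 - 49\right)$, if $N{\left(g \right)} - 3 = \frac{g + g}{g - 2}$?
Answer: $- \frac{2046}{7} \approx -292.29$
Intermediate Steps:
$N{\left(g \right)} = 3 + \frac{2 g}{-2 + g}$ ($N{\left(g \right)} = 3 + \frac{g + g}{g - 2} = 3 + \frac{2 g}{-2 + g}$)
$N{\left(-5 \right)} \left(-17 - 49\right) = \frac{-6 + 5 \left(-5\right)}{-2 - 5} \left(-17 - 49\right) = \frac{-6 - 25}{-7} \left(-17 - 49\right) = \left(- \frac{1}{7}\right) \left(-31\right) \left(-66\right) = \frac{31}{7} \left(-66\right) = - \frac{2046}{7}$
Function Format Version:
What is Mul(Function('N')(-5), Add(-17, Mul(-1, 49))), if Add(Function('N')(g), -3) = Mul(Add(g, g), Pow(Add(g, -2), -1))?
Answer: Rational(-2046, 7) ≈ -292.29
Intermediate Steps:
Function('N')(g) = Add(3, Mul(2, g, Pow(Add(-2, g), -1))) (Function('N')(g) = Add(3, Mul(Add(g, g), Pow(Add(g, -2), -1))) = Add(3, Mul(Mul(2, g), Pow(Add(-2, g), -1))) = Add(3, Mul(2, g, Pow(Add(-2, g), -1))))
Mul(Function('N')(-5), Add(-17, Mul(-1, 49))) = Mul(Mul(Pow(Add(-2, -5), -1), Add(-6, Mul(5, -5))), Add(-17, Mul(-1, 49))) = Mul(Mul(Pow(-7, -1), Add(-6, -25)), Add(-17, -49)) = Mul(Mul(Rational(-1, 7), -31), -66) = Mul(Rational(31, 7), -66) = Rational(-2046, 7)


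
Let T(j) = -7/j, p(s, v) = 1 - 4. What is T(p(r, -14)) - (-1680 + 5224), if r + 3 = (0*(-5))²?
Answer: -10625/3 ≈ -3541.7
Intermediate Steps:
r = -3 (r = -3 + (0*(-5))² = -3 + 0² = -3 + 0 = -3)
p(s, v) = -3
T(p(r, -14)) - (-1680 + 5224) = -7/(-3) - (-1680 + 5224) = -7*(-⅓) - 1*3544 = 7/3 - 3544 = -10625/3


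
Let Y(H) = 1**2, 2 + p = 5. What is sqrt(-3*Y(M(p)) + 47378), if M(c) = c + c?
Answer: 5*sqrt(1895) ≈ 217.66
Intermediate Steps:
p = 3 (p = -2 + 5 = 3)
M(c) = 2*c
Y(H) = 1
sqrt(-3*Y(M(p)) + 47378) = sqrt(-3*1 + 47378) = sqrt(-3 + 47378) = sqrt(47375) = 5*sqrt(1895)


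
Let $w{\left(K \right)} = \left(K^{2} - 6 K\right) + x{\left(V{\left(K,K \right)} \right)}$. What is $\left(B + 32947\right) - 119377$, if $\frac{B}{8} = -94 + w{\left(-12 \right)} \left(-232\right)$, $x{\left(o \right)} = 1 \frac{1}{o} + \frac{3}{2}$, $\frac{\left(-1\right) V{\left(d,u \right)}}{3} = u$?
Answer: $- \frac{4418222}{9} \approx -4.9091 \cdot 10^{5}$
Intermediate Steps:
$V{\left(d,u \right)} = - 3 u$
$x{\left(o \right)} = \frac{3}{2} + \frac{1}{o}$ ($x{\left(o \right)} = \frac{1}{o} + 3 \cdot \frac{1}{2} = \frac{1}{o} + \frac{3}{2} = \frac{3}{2} + \frac{1}{o}$)
$w{\left(K \right)} = \frac{3}{2} + K^{2} - 6 K - \frac{1}{3 K}$ ($w{\left(K \right)} = \left(K^{2} - 6 K\right) + \left(\frac{3}{2} + \frac{1}{\left(-3\right) K}\right) = \left(K^{2} - 6 K\right) + \left(\frac{3}{2} - \frac{1}{3 K}\right) = \frac{3}{2} + K^{2} - 6 K - \frac{1}{3 K}$)
$B = - \frac{3640352}{9}$ ($B = 8 \left(-94 + \left(\frac{3}{2} + \left(-12\right)^{2} - -72 - \frac{1}{3 \left(-12\right)}\right) \left(-232\right)\right) = 8 \left(-94 + \left(\frac{3}{2} + 144 + 72 - - \frac{1}{36}\right) \left(-232\right)\right) = 8 \left(-94 + \left(\frac{3}{2} + 144 + 72 + \frac{1}{36}\right) \left(-232\right)\right) = 8 \left(-94 + \frac{7831}{36} \left(-232\right)\right) = 8 \left(-94 - \frac{454198}{9}\right) = 8 \left(- \frac{455044}{9}\right) = - \frac{3640352}{9} \approx -4.0448 \cdot 10^{5}$)
$\left(B + 32947\right) - 119377 = \left(- \frac{3640352}{9} + 32947\right) - 119377 = - \frac{3343829}{9} - 119377 = - \frac{4418222}{9}$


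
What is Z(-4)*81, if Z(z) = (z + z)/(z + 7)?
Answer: -216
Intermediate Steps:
Z(z) = 2*z/(7 + z) (Z(z) = (2*z)/(7 + z) = 2*z/(7 + z))
Z(-4)*81 = (2*(-4)/(7 - 4))*81 = (2*(-4)/3)*81 = (2*(-4)*(1/3))*81 = -8/3*81 = -216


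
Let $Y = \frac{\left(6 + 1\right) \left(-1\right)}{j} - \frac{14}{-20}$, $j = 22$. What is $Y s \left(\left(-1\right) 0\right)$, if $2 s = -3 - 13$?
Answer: $0$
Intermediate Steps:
$s = -8$ ($s = \frac{-3 - 13}{2} = \frac{1}{2} \left(-16\right) = -8$)
$Y = \frac{21}{55}$ ($Y = \frac{\left(6 + 1\right) \left(-1\right)}{22} - \frac{14}{-20} = 7 \left(-1\right) \frac{1}{22} - - \frac{7}{10} = \left(-7\right) \frac{1}{22} + \frac{7}{10} = - \frac{7}{22} + \frac{7}{10} = \frac{21}{55} \approx 0.38182$)
$Y s \left(\left(-1\right) 0\right) = \frac{21}{55} \left(-8\right) \left(\left(-1\right) 0\right) = \left(- \frac{168}{55}\right) 0 = 0$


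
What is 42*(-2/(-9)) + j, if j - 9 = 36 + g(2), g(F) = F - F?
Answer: 163/3 ≈ 54.333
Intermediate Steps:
g(F) = 0
j = 45 (j = 9 + (36 + 0) = 9 + 36 = 45)
42*(-2/(-9)) + j = 42*(-2/(-9)) + 45 = 42*(-2*(-1/9)) + 45 = 42*(2/9) + 45 = 28/3 + 45 = 163/3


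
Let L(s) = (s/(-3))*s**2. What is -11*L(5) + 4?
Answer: 1387/3 ≈ 462.33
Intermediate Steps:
L(s) = -s**3/3 (L(s) = (s*(-1/3))*s**2 = (-s/3)*s**2 = -s**3/3)
-11*L(5) + 4 = -(-11)*5**3/3 + 4 = -(-11)*125/3 + 4 = -11*(-125/3) + 4 = 1375/3 + 4 = 1387/3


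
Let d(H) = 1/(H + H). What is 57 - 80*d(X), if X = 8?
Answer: 52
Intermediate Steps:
d(H) = 1/(2*H)
57 - 80*d(X) = 57 - 40/8 = 57 - 80*1/16 = 57 - 5 = 52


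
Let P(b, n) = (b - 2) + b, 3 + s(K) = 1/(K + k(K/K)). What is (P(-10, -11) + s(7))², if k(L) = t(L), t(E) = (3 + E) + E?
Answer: 89401/144 ≈ 620.84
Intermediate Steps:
t(E) = 3 + 2*E
k(L) = 3 + 2*L
s(K) = -3 + 1/(5 + K) (s(K) = -3 + 1/(K + (3 + 2*(K/K))) = -3 + 1/(K + (3 + 2*1)) = -3 + 1/(K + (3 + 2)) = -3 + 1/(K + 5) = -3 + 1/(5 + K))
P(b, n) = -2 + 2*b (P(b, n) = (-2 + b) + b = -2 + 2*b)
(P(-10, -11) + s(7))² = ((-2 + 2*(-10)) + (-14 - 3*7)/(5 + 7))² = ((-2 - 20) + (-14 - 21)/12)² = (-22 + (1/12)*(-35))² = (-22 - 35/12)² = (-299/12)² = 89401/144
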